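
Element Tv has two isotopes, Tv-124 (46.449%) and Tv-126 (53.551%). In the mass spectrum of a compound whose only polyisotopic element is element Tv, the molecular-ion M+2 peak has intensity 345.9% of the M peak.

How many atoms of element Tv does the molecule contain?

With n Tv atoms, P(M+2)/P(M) = C(n,1)·p^(n−1)q / p^n = n·q/p = n · 0.53551/0.46449.
n = 3.459 × 0.46449/0.53551 = 3.00 ≈ 3

3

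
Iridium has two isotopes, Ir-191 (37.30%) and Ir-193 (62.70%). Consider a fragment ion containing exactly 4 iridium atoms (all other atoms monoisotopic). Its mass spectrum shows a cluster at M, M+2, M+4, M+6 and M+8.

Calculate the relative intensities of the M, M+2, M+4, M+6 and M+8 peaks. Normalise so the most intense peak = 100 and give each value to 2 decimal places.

5.26 : 35.39 : 89.23 : 100.00 : 42.02

Expanding (0.3730 + 0.6270)^4:
P(M) = 0.3730^4 = 0.019357
P(M+2) = 4 × 0.3730^3 × 0.6270^1 = 0.130153
P(M+4) = 6 × 0.3730^2 × 0.6270^2 = 0.328174
P(M+6) = 4 × 0.3730^1 × 0.6270^3 = 0.367766
P(M+8) = 0.6270^4 = 0.154550
The M+6 peak is largest (0.367766); scaling to 100 gives 5.26 : 35.39 : 89.23 : 100.00 : 42.02.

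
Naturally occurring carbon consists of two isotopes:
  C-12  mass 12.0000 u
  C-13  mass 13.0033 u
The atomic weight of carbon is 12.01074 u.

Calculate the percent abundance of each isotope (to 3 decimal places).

C-12: 98.930%, C-13: 1.070%

Let x be the fractional abundance of C-12; then C-13 has abundance 1 − x.
12.0000·x + 13.0033·(1 − x) = 12.01074
(12.0000 − 13.0033)·x = 12.01074 − 13.0033
x = -0.99256 / -1.0033 = 0.98930 → 98.930% C-12, 1.070% C-13.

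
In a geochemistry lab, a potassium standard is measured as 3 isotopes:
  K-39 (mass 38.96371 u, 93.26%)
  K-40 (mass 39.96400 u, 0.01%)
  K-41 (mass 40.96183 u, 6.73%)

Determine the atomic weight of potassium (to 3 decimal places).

39.098 u

The abundance-weighted mean is 0.9326 × 38.96371 + 0.0001 × 39.96400 + 0.0673 × 40.96183
= 36.337556 + 0.003996 + 2.756731 = 39.098283 u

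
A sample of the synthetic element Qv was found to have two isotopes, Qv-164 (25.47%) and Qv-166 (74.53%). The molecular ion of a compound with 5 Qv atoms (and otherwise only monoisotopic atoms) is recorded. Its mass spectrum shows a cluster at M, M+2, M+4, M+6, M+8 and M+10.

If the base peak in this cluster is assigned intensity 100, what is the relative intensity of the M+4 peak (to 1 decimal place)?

23.4

(0.2547 + 0.7453)^5 gives M 0.0011, M+2 0.0157, M+4 0.0918, M+6 0.2686, M+8 0.3929, M+10 0.2300; the largest is M+8.
P(M+8) = C(5,4) × 0.2547^1 × 0.7453^4 = 5 × 0.2547 × 0.30854924 = 0.392937 (base)
P(M+4) = C(5,2) × 0.2547^3 × 0.7453^2 = 10 × 0.01652292 × 0.55547209 = 0.091780
Relative intensity = 0.091780 / 0.392937 × 100 = 23.4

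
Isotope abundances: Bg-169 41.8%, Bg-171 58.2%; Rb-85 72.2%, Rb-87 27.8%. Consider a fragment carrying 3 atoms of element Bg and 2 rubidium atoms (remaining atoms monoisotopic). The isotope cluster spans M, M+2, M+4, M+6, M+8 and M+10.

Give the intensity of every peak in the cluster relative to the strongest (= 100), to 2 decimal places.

Element Bg pattern (n=3): 0.07303463 : 0.3050681 : 0.4247599 : 0.19713737
Rubidium pattern (n=2): 0.521284 : 0.401432 : 0.077284
Convolve the two distributions (both contribute in 2-u steps):
  M: 0.07303463×0.521284 = 0.038072
  M+2: 0.07303463×0.401432 + 0.3050681×0.521284 = 0.188346
  M+4: 0.07303463×0.077284 + 0.3050681×0.401432 + 0.4247599×0.521284 = 0.349529
  M+6: 0.3050681×0.077284 + 0.4247599×0.401432 + 0.19713737×0.521284 = 0.296854
  M+8: 0.4247599×0.077284 + 0.19713737×0.401432 = 0.111964
  M+10: 0.19713737×0.077284 = 0.015236
Scale to base peak (0.349529) = 100: 10.89 : 53.89 : 100.00 : 84.93 : 32.03 : 4.36

10.89 : 53.89 : 100.00 : 84.93 : 32.03 : 4.36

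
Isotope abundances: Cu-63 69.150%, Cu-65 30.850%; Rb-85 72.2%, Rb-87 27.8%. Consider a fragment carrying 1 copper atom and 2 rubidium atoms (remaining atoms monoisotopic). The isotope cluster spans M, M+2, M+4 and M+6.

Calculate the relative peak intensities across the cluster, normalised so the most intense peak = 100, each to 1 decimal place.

82.2 : 100.0 : 40.4 : 5.4

Copper pattern (n=1): 0.6915 : 0.3085
Rubidium pattern (n=2): 0.521284 : 0.401432 : 0.077284
Convolve the two distributions (both contribute in 2-u steps):
  M: 0.6915×0.521284 = 0.360468
  M+2: 0.6915×0.401432 + 0.3085×0.521284 = 0.438406
  M+4: 0.6915×0.077284 + 0.3085×0.401432 = 0.177284
  M+6: 0.3085×0.077284 = 0.023842
Scale to base peak (0.438406) = 100: 82.2 : 100.0 : 40.4 : 5.4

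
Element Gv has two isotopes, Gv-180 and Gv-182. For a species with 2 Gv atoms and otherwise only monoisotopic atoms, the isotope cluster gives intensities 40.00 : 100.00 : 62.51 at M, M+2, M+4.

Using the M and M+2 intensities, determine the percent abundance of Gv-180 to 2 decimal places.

Let p = fractional abundance of Gv-180. I(M+2)/I(M) = [C(2,1)·p^1·(1−p)] / p^2 = 2·(1−p)/p = 100.00/40.00 = 2.5000
(1−p)/p = 2.5000/2 = 1.2500  ⇒  p = 1/(1 + 1.2500) = 0.4444
Gv-180: 44.44%, Gv-182: 55.56%.

44.44%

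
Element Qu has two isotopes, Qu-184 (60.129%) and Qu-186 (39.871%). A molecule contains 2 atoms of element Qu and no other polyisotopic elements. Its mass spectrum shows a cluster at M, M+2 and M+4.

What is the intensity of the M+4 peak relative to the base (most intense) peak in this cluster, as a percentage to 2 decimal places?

Binomial terms of (0.60129 + 0.39871)^2: M 0.3615, M+2 0.4795, M+4 0.1590 → M+2 is the base peak.
P(M+2) = C(2,1) × 0.60129^1 × 0.39871^1 = 2 × 0.60129 × 0.39871 = 0.479481 (base)
P(M+4) = C(2,2) × 0.60129^0 × 0.39871^2 = 1 × 1.0000 × 0.15896966 = 0.158970
Relative intensity = 0.158970 / 0.479481 × 100 = 33.15

33.15%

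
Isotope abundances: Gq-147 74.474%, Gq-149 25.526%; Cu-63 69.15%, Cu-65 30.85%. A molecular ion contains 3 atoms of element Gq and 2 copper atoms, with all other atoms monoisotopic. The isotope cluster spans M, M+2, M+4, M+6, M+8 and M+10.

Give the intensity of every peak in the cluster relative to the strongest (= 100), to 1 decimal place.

52.1 : 100.0 : 76.5 : 29.1 : 5.5 : 0.4

Element Gq pattern (n=3): 0.41306086 : 0.42473043 : 0.14557656 : 0.01663215
Copper pattern (n=2): 0.47817225 : 0.4266555 : 0.09517225
Convolve the two distributions (both contribute in 2-u steps):
  M: 0.41306086×0.47817225 = 0.197514
  M+2: 0.41306086×0.4266555 + 0.42473043×0.47817225 = 0.379329
  M+4: 0.41306086×0.09517225 + 0.42473043×0.4266555 + 0.14557656×0.47817225 = 0.290136
  M+6: 0.42473043×0.09517225 + 0.14557656×0.4266555 + 0.01663215×0.47817225 = 0.110487
  M+8: 0.14557656×0.09517225 + 0.01663215×0.4266555 = 0.020951
  M+10: 0.01663215×0.09517225 = 0.001583
Scale to base peak (0.379329) = 100: 52.1 : 100.0 : 76.5 : 29.1 : 5.5 : 0.4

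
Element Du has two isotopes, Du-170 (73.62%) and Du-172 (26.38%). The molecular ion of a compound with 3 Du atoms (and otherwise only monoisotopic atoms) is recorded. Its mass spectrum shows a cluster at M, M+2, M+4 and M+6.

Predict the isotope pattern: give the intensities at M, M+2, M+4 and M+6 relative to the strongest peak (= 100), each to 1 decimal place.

93.0 : 100.0 : 35.8 : 4.3

The 3 Du atoms are independent, so intensities follow the terms of (0.7362 + 0.2638)^3.
P(M) = 0.7362^3 = 0.399013
P(M+2) = 3 × 0.7362^2 × 0.2638^1 = 0.428931
P(M+4) = 3 × 0.7362^1 × 0.2638^2 = 0.153697
P(M+6) = 0.2638^3 = 0.018358
The M+2 peak is largest (0.428931); scaling to 100 gives 93.0 : 100.0 : 35.8 : 4.3.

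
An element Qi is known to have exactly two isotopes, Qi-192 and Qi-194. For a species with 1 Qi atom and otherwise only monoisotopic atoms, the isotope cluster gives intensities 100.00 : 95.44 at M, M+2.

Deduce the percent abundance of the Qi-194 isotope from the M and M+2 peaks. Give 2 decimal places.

Write p for the Qi-192 fraction. I(M+2)/I(M) = [C(1,1)·p^0·(1−p)] / p^1 = 1·(1−p)/p = 95.44/100.00 = 0.9544
(1−p)/p = 0.9544/1 = 0.9544  ⇒  p = 1/(1 + 0.9544) = 0.5117
Qi-192: 51.17%, Qi-194: 48.83%.

48.83%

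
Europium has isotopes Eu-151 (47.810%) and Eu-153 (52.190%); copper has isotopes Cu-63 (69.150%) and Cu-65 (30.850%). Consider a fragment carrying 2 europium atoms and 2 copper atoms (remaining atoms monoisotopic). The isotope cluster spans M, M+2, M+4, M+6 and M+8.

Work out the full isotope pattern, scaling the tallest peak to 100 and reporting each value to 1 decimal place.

30.0 : 92.1 : 100.0 : 44.9 : 7.1

Europium pattern (n=2): 0.22857961 : 0.49904078 : 0.27237961
Copper pattern (n=2): 0.47817225 : 0.4266555 : 0.09517225
Convolve the two distributions (both contribute in 2-u steps):
  M: 0.22857961×0.47817225 = 0.109300
  M+2: 0.22857961×0.4266555 + 0.49904078×0.47817225 = 0.336152
  M+4: 0.22857961×0.09517225 + 0.49904078×0.4266555 + 0.27237961×0.47817225 = 0.364917
  M+6: 0.49904078×0.09517225 + 0.27237961×0.4266555 = 0.163707
  M+8: 0.27237961×0.09517225 = 0.025923
Scale to base peak (0.364917) = 100: 30.0 : 92.1 : 100.0 : 44.9 : 7.1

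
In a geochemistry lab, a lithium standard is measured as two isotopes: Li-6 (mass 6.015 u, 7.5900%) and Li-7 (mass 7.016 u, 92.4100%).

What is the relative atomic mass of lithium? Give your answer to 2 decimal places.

6.94 u

Average mass = Σ (abundance × isotope mass) = 0.075900 × 6.015 + 0.924100 × 7.016
= 0.4565 + 6.4835 = 6.9400 u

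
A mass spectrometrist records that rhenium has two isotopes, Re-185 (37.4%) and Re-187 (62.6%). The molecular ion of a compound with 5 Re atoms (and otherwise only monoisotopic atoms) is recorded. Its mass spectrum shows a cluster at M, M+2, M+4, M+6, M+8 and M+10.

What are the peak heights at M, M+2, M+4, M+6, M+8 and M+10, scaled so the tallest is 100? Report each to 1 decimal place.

2.1 : 17.8 : 59.7 : 100.0 : 83.7 : 28.0

The 5 Re atoms are independent, so intensities follow the terms of (0.374 + 0.626)^5.
P(M) = 0.374^5 = 0.007317
P(M+2) = 5 × 0.374^4 × 0.626^1 = 0.061239
P(M+4) = 10 × 0.374^3 × 0.626^2 = 0.205005
P(M+6) = 10 × 0.374^2 × 0.626^3 = 0.343136
P(M+8) = 5 × 0.374^1 × 0.626^4 = 0.287170
P(M+10) = 0.626^5 = 0.096133
The M+6 peak is largest (0.343136); scaling to 100 gives 2.1 : 17.8 : 59.7 : 100.0 : 83.7 : 28.0.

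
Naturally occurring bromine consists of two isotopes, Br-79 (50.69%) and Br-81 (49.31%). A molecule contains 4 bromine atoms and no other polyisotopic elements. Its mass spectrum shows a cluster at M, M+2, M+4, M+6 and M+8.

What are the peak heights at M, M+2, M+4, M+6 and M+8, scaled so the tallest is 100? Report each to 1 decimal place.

The 4 Br atoms are independent, so intensities follow the terms of (0.5069 + 0.4931)^4.
P(M) = 0.5069^4 = 0.066022
P(M+2) = 4 × 0.5069^3 × 0.4931^1 = 0.256899
P(M+4) = 6 × 0.5069^2 × 0.4931^2 = 0.374857
P(M+6) = 4 × 0.5069^1 × 0.4931^3 = 0.243101
P(M+8) = 0.4931^4 = 0.059121
The M+4 peak is largest (0.374857); scaling to 100 gives 17.6 : 68.5 : 100.0 : 64.9 : 15.8.

17.6 : 68.5 : 100.0 : 64.9 : 15.8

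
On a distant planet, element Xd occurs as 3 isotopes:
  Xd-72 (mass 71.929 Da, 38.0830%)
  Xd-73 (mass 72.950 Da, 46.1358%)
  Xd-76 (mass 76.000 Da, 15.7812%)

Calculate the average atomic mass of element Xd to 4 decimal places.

73.0425 Da

The abundance-weighted mean is 0.380830 × 71.929 + 0.461358 × 72.950 + 0.157812 × 76.000
= 27.39272 + 33.65607 + 11.99371 = 73.04250 Da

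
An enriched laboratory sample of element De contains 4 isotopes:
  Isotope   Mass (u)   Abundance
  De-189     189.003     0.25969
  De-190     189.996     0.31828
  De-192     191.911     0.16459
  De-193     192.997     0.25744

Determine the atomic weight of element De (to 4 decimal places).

Weight each isotope mass by its fractional abundance: 0.25969 × 189.003 + 0.31828 × 189.996 + 0.16459 × 191.911 + 0.25744 × 192.997
= 49.08219 + 60.47193 + 31.58663 + 49.68515 = 190.82590 u

190.8259 u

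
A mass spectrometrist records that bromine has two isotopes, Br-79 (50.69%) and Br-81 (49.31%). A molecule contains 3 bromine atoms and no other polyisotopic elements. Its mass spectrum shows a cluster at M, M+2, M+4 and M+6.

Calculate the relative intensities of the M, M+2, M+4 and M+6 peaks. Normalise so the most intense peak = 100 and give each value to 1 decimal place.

34.3 : 100.0 : 97.3 : 31.5

Each Br atom is independently Br-79 (p = 0.5069) or Br-81 (q = 0.4931); the cluster is the binomial expansion (p + q)^3.
P(M) = 0.5069^3 = 0.130247
P(M+2) = 3 × 0.5069^2 × 0.4931^1 = 0.380103
P(M+4) = 3 × 0.5069^1 × 0.4931^2 = 0.369755
P(M+6) = 0.4931^3 = 0.119896
The M+2 peak is largest (0.380103); scaling to 100 gives 34.3 : 100.0 : 97.3 : 31.5.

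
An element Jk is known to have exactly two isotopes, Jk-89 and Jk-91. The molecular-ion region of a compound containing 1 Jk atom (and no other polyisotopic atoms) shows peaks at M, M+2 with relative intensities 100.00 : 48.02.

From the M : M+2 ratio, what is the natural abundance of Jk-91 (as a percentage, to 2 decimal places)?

32.44%

If p is the fraction of Jk that is Jk-89, then I(M+2)/I(M) = [C(1,1)·p^0·(1−p)] / p^1 = 1·(1−p)/p = 48.02/100.00 = 0.4802
(1−p)/p = 0.4802/1 = 0.4802  ⇒  p = 1/(1 + 0.4802) = 0.6756
Jk-89: 67.56%, Jk-91: 32.44%.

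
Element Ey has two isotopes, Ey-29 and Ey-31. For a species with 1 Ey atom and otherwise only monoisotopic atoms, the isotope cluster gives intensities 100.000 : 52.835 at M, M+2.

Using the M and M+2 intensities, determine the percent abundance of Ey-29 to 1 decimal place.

Write p for the Ey-29 fraction. I(M+2)/I(M) = [C(1,1)·p^0·(1−p)] / p^1 = 1·(1−p)/p = 52.835/100.000 = 0.5283
(1−p)/p = 0.5283/1 = 0.5283  ⇒  p = 1/(1 + 0.5283) = 0.6543
Ey-29: 65.4%, Ey-31: 34.6%.

65.4%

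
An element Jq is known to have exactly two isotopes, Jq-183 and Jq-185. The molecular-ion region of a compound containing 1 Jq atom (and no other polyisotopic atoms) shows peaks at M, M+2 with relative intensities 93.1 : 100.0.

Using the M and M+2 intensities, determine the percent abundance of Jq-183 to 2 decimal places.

48.21%

Write p for the Jq-183 fraction. I(M+2)/I(M) = [C(1,1)·p^0·(1−p)] / p^1 = 1·(1−p)/p = 100.0/93.1 = 1.0741
(1−p)/p = 1.0741/1 = 1.0741  ⇒  p = 1/(1 + 1.0741) = 0.4821
Jq-183: 48.21%, Jq-185: 51.79%.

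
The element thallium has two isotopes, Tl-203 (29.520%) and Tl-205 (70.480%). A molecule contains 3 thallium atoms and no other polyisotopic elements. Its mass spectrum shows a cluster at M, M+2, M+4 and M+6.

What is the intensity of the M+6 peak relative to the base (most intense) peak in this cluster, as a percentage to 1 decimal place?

(0.29520 + 0.70480)^3 gives M 0.0257, M+2 0.1843, M+4 0.4399, M+6 0.3501; the largest is M+4.
P(M+4) = C(3,2) × 0.29520^1 × 0.70480^2 = 3 × 0.2952 × 0.49674304 = 0.439916 (base)
P(M+6) = C(3,3) × 0.29520^0 × 0.70480^3 = 1 × 1.0000 × 0.35010449 = 0.350104
Relative intensity = 0.350104 / 0.439916 × 100 = 79.6

79.6%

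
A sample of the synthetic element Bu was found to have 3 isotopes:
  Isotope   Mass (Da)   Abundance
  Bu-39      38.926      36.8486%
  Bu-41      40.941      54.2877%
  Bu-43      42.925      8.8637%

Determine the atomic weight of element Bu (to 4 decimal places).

40.3744 Da

Average mass = Σ (abundance × isotope mass) = 0.368486 × 38.926 + 0.542877 × 40.941 + 0.088637 × 42.925
= 14.34369 + 22.22593 + 3.80474 = 40.37436 Da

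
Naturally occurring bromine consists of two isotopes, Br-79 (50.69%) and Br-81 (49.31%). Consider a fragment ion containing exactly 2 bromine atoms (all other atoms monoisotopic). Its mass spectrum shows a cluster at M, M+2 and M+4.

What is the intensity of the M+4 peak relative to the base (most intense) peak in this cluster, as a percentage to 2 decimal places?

48.64%

Binomial terms of (0.5069 + 0.4931)^2: M 0.2569, M+2 0.4999, M+4 0.2431 → M+2 is the base peak.
P(M+2) = C(2,1) × 0.5069^1 × 0.4931^1 = 2 × 0.5069 × 0.4931 = 0.499905 (base)
P(M+4) = C(2,2) × 0.5069^0 × 0.4931^2 = 1 × 1.0000 × 0.24314761 = 0.243148
Relative intensity = 0.243148 / 0.499905 × 100 = 48.64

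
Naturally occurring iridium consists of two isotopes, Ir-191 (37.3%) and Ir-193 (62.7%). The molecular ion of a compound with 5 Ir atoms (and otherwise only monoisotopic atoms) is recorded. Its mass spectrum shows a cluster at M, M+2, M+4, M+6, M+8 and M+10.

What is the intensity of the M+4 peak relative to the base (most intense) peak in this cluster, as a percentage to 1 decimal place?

(0.373 + 0.627)^5 gives M 0.0072, M+2 0.0607, M+4 0.2040, M+6 0.3429, M+8 0.2882, M+10 0.0969; the largest is M+6.
P(M+6) = C(5,3) × 0.373^2 × 0.627^3 = 10 × 0.139129 × 0.24649188 = 0.342942 (base)
P(M+4) = C(5,2) × 0.373^3 × 0.627^2 = 10 × 0.05189512 × 0.393129 = 0.204015
Relative intensity = 0.204015 / 0.342942 × 100 = 59.5

59.5%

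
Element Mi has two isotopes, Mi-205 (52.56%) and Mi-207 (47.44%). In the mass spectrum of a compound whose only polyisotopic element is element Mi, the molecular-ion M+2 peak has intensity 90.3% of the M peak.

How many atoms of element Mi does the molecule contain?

1

With n Mi atoms, P(M+2)/P(M) = C(n,1)·p^(n−1)q / p^n = n·q/p = n · 0.4744/0.5256.
n = 0.903 × 0.5256/0.4744 = 1.00 ≈ 1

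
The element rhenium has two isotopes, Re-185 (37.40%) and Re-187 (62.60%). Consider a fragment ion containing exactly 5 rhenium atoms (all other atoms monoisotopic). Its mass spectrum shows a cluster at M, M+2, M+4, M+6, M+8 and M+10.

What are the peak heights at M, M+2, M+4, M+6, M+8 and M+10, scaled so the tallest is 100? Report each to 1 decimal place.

Each Re atom is independently Re-185 (p = 0.3740) or Re-187 (q = 0.6260); the cluster is the binomial expansion (p + q)^5.
P(M) = 0.3740^5 = 0.007317
P(M+2) = 5 × 0.3740^4 × 0.6260^1 = 0.061239
P(M+4) = 10 × 0.3740^3 × 0.6260^2 = 0.205005
P(M+6) = 10 × 0.3740^2 × 0.6260^3 = 0.343136
P(M+8) = 5 × 0.3740^1 × 0.6260^4 = 0.287170
P(M+10) = 0.6260^5 = 0.096133
The M+6 peak is largest (0.343136); scaling to 100 gives 2.1 : 17.8 : 59.7 : 100.0 : 83.7 : 28.0.

2.1 : 17.8 : 59.7 : 100.0 : 83.7 : 28.0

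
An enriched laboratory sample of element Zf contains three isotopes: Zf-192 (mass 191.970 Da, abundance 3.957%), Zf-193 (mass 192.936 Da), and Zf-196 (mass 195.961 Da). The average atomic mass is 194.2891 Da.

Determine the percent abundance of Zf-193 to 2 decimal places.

Let x and y be the fractions of Zf-193 and Zf-196. Then x + y = 1 − 0.03957 = 0.96043 and 192.936x + 195.961y = 194.2891 − 0.03957×191.970 = 186.6928471.
Substituting: 192.936x + 195.961(0.96043 − x) = 186.6928471
(192.936 − 195.961)x = -1.51397613  ⇒  x = 0.50049, y = 0.45994
Zf-193: 50.05%, Zf-196: 45.99%.

50.05%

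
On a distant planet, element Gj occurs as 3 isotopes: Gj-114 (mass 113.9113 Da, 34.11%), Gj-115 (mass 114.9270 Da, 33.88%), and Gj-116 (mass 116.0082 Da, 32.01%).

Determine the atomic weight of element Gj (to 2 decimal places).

Ar = Σ fᵢ·mᵢ = 0.3411 × 113.9113 + 0.3388 × 114.9270 + 0.3201 × 116.0082
= 38.85514 + 38.93727 + 37.13422 = 114.92663 Da

114.93 Da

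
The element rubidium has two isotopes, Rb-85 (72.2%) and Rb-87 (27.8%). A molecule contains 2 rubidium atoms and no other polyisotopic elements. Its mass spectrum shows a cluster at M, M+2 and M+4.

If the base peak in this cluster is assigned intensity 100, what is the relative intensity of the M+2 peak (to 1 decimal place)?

(0.722 + 0.278)^2 gives M 0.5213, M+2 0.4014, M+4 0.0773; the largest is M.
P(M) = C(2,0) × 0.722^2 × 0.278^0 = 1 × 0.521284 × 1.0000 = 0.521284 (base)
P(M+2) = C(2,1) × 0.722^1 × 0.278^1 = 2 × 0.7220 × 0.2780 = 0.401432
Relative intensity = 0.401432 / 0.521284 × 100 = 77.0

77.0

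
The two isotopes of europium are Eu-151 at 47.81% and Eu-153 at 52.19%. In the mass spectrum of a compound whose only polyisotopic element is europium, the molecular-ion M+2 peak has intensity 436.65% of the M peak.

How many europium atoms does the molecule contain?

4

For n independent Eu atoms, I(M+2)/I(M) = n · (abundance Eu-153) / (abundance Eu-151) = n · 0.5219/0.4781.
n = 4.3665 × 0.4781/0.5219 = 4.00 ≈ 4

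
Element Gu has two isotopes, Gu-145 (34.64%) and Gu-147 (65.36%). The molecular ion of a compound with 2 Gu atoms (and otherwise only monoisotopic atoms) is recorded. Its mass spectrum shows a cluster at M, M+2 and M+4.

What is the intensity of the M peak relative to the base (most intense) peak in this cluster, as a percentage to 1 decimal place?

(0.3464 + 0.6536)^2 gives M 0.1200, M+2 0.4528, M+4 0.4272; the largest is M+2.
P(M+2) = C(2,1) × 0.3464^1 × 0.6536^1 = 2 × 0.3464 × 0.6536 = 0.452814 (base)
P(M) = C(2,0) × 0.3464^2 × 0.6536^0 = 1 × 0.11999296 × 1.0000 = 0.119993
Relative intensity = 0.119993 / 0.452814 × 100 = 26.5

26.5%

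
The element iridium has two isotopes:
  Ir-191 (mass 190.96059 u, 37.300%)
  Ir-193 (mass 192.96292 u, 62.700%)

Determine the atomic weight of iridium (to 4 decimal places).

192.2161 u

Weight each isotope mass by its fractional abundance: 0.37300 × 190.96059 + 0.62700 × 192.96292
= 71.228300 + 120.987751 = 192.216051 u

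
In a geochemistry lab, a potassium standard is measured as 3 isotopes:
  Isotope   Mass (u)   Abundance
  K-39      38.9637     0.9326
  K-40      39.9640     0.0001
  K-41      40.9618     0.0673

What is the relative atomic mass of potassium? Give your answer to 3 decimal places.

39.098 u

Average mass = Σ (abundance × isotope mass) = 0.9326 × 38.9637 + 0.0001 × 39.9640 + 0.0673 × 40.9618
= 36.33755 + 0.00400 + 2.75673 = 39.09828 u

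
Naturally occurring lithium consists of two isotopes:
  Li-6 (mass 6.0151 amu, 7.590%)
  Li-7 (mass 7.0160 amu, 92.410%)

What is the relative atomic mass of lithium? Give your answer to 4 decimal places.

6.9400 amu

Average mass = Σ (abundance × isotope mass) = 0.07590 × 6.0151 + 0.92410 × 7.0160
= 0.45655 + 6.48349 = 6.94004 amu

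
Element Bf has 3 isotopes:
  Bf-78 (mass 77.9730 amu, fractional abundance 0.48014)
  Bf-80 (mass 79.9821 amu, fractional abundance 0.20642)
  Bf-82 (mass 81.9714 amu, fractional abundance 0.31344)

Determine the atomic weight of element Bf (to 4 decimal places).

79.6410 amu

Weight each isotope mass by its fractional abundance: 0.48014 × 77.9730 + 0.20642 × 79.9821 + 0.31344 × 81.9714
= 37.43796 + 16.50991 + 25.69312 = 79.64099 amu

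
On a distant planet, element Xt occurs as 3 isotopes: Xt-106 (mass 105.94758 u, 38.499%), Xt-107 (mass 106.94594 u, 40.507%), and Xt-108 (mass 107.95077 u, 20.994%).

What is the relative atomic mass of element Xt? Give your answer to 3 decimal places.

106.773 u

Average mass = Σ (abundance × isotope mass) = 0.38499 × 105.94758 + 0.40507 × 106.94594 + 0.20994 × 107.95077
= 40.788759 + 43.320592 + 22.663185 = 106.772536 u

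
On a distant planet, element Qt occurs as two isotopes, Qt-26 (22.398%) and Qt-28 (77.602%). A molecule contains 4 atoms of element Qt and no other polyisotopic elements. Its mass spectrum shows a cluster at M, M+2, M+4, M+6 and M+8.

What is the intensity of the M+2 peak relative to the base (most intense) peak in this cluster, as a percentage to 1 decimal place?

(0.22398 + 0.77602)^4 gives M 0.0025, M+2 0.0349, M+4 0.1813, M+6 0.4187, M+8 0.3627; the largest is M+6.
P(M+6) = C(4,3) × 0.22398^1 × 0.77602^3 = 4 × 0.22398 × 0.46732471 = 0.418686 (base)
P(M+2) = C(4,1) × 0.22398^3 × 0.77602^1 = 4 × 0.01123641 × 0.77602 = 0.034879
Relative intensity = 0.034879 / 0.418686 × 100 = 8.3

8.3%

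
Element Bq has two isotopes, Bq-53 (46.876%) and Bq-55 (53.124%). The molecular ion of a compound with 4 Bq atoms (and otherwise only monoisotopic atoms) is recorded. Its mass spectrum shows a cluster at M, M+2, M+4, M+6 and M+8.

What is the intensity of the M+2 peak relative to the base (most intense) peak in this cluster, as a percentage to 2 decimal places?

(0.46876 + 0.53124)^4 gives M 0.0483, M+2 0.2189, M+4 0.3721, M+6 0.2811, M+8 0.0796; the largest is M+4.
P(M+4) = C(4,2) × 0.46876^2 × 0.53124^2 = 6 × 0.21973594 × 0.28221594 = 0.372078 (base)
P(M+2) = C(4,1) × 0.46876^3 × 0.53124^1 = 4 × 0.10300342 × 0.53124 = 0.218878
Relative intensity = 0.218878 / 0.372078 × 100 = 58.83

58.83%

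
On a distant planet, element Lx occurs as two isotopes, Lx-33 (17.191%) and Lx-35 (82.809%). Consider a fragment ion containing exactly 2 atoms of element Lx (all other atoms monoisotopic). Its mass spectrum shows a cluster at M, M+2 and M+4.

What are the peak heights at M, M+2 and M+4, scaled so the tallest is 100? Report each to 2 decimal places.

4.31 : 41.52 : 100.00

The 2 Lx atoms are independent, so intensities follow the terms of (0.17191 + 0.82809)^2.
P(M) = 0.17191^2 = 0.029553
P(M+2) = 2 × 0.17191^1 × 0.82809^1 = 0.284714
P(M+4) = 0.82809^2 = 0.685733
The M+4 peak is largest (0.685733); scaling to 100 gives 4.31 : 41.52 : 100.00.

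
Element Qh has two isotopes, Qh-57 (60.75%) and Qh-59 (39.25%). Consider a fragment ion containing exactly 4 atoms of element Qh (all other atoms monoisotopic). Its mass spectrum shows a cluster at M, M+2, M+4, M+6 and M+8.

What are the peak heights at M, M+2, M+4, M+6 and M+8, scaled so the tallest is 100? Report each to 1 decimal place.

Expanding (0.6075 + 0.3925)^4:
P(M) = 0.6075^4 = 0.136203
P(M+2) = 4 × 0.6075^3 × 0.3925^1 = 0.351997
P(M+4) = 6 × 0.6075^2 × 0.3925^2 = 0.341133
P(M+6) = 4 × 0.6075^1 × 0.3925^3 = 0.146935
P(M+8) = 0.3925^4 = 0.023733
The M+2 peak is largest (0.351997); scaling to 100 gives 38.7 : 100.0 : 96.9 : 41.7 : 6.7.

38.7 : 100.0 : 96.9 : 41.7 : 6.7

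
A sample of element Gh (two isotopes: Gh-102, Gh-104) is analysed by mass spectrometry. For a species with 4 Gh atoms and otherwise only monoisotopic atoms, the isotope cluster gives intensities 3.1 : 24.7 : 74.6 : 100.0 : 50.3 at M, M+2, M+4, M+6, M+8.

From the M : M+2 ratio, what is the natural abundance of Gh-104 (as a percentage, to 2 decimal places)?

66.58%

If p is the fraction of Gh that is Gh-102, then I(M+2)/I(M) = [C(4,1)·p^3·(1−p)] / p^4 = 4·(1−p)/p = 24.7/3.1 = 7.9677
(1−p)/p = 7.9677/4 = 1.9919  ⇒  p = 1/(1 + 1.9919) = 0.3342
Gh-102: 33.42%, Gh-104: 66.58%.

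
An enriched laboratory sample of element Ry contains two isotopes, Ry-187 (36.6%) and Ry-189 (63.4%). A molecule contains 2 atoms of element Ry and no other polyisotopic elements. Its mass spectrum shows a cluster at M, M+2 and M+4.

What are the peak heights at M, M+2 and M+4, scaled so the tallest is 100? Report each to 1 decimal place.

28.9 : 100.0 : 86.6

Expanding (0.366 + 0.634)^2:
P(M) = 0.366^2 = 0.133956
P(M+2) = 2 × 0.366^1 × 0.634^1 = 0.464088
P(M+4) = 0.634^2 = 0.401956
The M+2 peak is largest (0.464088); scaling to 100 gives 28.9 : 100.0 : 86.6.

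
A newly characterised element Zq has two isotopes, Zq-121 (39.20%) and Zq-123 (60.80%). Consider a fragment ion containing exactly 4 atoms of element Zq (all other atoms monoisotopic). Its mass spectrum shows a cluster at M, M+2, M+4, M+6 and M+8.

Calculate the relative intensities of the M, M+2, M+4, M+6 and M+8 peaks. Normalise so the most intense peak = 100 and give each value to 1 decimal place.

Expanding (0.3920 + 0.6080)^4:
P(M) = 0.3920^4 = 0.023613
P(M+2) = 4 × 0.3920^3 × 0.6080^1 = 0.146495
P(M+4) = 6 × 0.3920^2 × 0.6080^2 = 0.340824
P(M+6) = 4 × 0.3920^1 × 0.6080^3 = 0.352417
P(M+8) = 0.6080^4 = 0.136651
The M+6 peak is largest (0.352417); scaling to 100 gives 6.7 : 41.6 : 96.7 : 100.0 : 38.8.

6.7 : 41.6 : 96.7 : 100.0 : 38.8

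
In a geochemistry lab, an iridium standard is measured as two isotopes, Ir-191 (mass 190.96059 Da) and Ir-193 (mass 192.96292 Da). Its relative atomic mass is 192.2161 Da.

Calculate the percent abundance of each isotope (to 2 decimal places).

Ir-191: 37.30%, Ir-193: 62.70%

Writing the weighted mean with unknown fraction x of Ir-191:
190.96059·x + 192.96292·(1 − x) = 192.2161
(190.96059 − 192.96292)·x = 192.2161 − 192.96292
x = -0.74682 / -2.00233 = 0.37298 → 37.30% Ir-191, 62.70% Ir-193.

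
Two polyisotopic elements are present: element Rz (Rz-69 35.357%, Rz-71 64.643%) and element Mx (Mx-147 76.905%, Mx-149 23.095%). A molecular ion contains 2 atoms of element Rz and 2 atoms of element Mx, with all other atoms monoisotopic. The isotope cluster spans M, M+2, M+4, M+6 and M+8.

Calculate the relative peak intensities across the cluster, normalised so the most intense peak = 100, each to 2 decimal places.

Element Rz pattern (n=2): 0.12501174 : 0.45711651 : 0.41787174
Element Mx pattern (n=2): 0.5914379 : 0.35522419 : 0.0533379
Convolve the two distributions (both contribute in 2-u steps):
  M: 0.12501174×0.5914379 = 0.073937
  M+2: 0.12501174×0.35522419 + 0.45711651×0.5914379 = 0.314763
  M+4: 0.12501174×0.0533379 + 0.45711651×0.35522419 + 0.41787174×0.5914379 = 0.416192
  M+6: 0.45711651×0.0533379 + 0.41787174×0.35522419 = 0.172820
  M+8: 0.41787174×0.0533379 = 0.022288
Scale to base peak (0.416192) = 100: 17.77 : 75.63 : 100.00 : 41.52 : 5.36

17.77 : 75.63 : 100.00 : 41.52 : 5.36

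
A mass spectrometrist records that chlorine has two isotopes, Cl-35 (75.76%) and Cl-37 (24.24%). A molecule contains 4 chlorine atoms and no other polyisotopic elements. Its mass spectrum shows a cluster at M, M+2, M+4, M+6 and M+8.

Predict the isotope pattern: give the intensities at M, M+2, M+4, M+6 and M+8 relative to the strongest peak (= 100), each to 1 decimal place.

Each Cl atom is independently Cl-35 (p = 0.7576) or Cl-37 (q = 0.2424); the cluster is the binomial expansion (p + q)^4.
P(M) = 0.7576^4 = 0.329428
P(M+2) = 4 × 0.7576^3 × 0.2424^1 = 0.421612
P(M+4) = 6 × 0.7576^2 × 0.2424^2 = 0.202347
P(M+6) = 4 × 0.7576^1 × 0.2424^3 = 0.043162
P(M+8) = 0.2424^4 = 0.003452
The M+2 peak is largest (0.421612); scaling to 100 gives 78.1 : 100.0 : 48.0 : 10.2 : 0.8.

78.1 : 100.0 : 48.0 : 10.2 : 0.8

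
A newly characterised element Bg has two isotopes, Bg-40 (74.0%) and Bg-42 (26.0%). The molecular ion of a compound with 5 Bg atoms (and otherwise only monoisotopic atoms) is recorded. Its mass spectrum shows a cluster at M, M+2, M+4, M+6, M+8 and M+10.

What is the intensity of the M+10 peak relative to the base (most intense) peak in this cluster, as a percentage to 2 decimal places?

0.30%

(0.740 + 0.260)^5 gives M 0.2219, M+2 0.3898, M+4 0.2739, M+6 0.0962, M+8 0.0169, M+10 0.0012; the largest is M+2.
P(M+2) = C(5,1) × 0.740^4 × 0.260^1 = 5 × 0.29986576 × 0.2600 = 0.389825 (base)
P(M+10) = C(5,5) × 0.740^0 × 0.260^5 = 1 × 1.0000 × 0.00118814 = 0.001188
Relative intensity = 0.001188 / 0.389825 × 100 = 0.30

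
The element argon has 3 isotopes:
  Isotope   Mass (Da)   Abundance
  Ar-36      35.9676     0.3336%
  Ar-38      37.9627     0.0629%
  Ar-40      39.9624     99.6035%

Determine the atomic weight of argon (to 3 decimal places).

39.948 Da

Average mass = Σ (abundance × isotope mass) = 0.003336 × 35.9676 + 0.000629 × 37.9627 + 0.996035 × 39.9624
= 0.11999 + 0.02388 + 39.80395 = 39.94782 Da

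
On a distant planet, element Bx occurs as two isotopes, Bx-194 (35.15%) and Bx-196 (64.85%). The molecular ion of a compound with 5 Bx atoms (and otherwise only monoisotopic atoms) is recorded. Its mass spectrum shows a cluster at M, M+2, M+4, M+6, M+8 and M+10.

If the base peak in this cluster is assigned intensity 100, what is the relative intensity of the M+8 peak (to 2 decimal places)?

Term probabilities: M 0.0054, M+2 0.0495, M+4 0.1826, M+6 0.3370, M+8 0.3108, M+10 0.1147. Base peak = M+6.
P(M+6) = C(5,3) × 0.3515^2 × 0.6485^3 = 10 × 0.12355225 × 0.27272813 = 0.336962 (base)
P(M+8) = C(5,4) × 0.3515^1 × 0.6485^4 = 5 × 0.3515 × 0.17686419 = 0.310839
Relative intensity = 0.310839 / 0.336962 × 100 = 92.25

92.25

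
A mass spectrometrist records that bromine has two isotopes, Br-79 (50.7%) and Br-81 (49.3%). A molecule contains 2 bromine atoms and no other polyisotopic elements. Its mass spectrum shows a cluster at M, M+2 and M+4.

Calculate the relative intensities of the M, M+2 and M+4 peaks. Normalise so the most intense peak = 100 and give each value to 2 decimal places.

Expanding (0.507 + 0.493)^2:
P(M) = 0.507^2 = 0.257049
P(M+2) = 2 × 0.507^1 × 0.493^1 = 0.499902
P(M+4) = 0.493^2 = 0.243049
The M+2 peak is largest (0.499902); scaling to 100 gives 51.42 : 100.00 : 48.62.

51.42 : 100.00 : 48.62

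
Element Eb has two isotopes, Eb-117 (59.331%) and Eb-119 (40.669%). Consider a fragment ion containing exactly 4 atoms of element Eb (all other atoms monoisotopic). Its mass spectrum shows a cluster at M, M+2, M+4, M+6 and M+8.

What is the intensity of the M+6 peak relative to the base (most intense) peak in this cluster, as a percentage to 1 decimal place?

45.7%

(0.59331 + 0.40669)^4 gives M 0.1239, M+2 0.3398, M+4 0.3493, M+6 0.1596, M+8 0.0274; the largest is M+4.
P(M+4) = C(4,2) × 0.59331^2 × 0.40669^2 = 6 × 0.35201676 × 0.16539676 = 0.349335 (base)
P(M+6) = C(4,3) × 0.59331^1 × 0.40669^3 = 4 × 0.59331 × 0.06726521 = 0.159636
Relative intensity = 0.159636 / 0.349335 × 100 = 45.7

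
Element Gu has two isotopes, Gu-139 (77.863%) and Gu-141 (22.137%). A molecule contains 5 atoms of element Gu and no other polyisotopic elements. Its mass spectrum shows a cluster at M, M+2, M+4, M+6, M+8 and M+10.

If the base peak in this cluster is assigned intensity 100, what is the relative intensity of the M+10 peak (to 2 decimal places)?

Term probabilities: M 0.2862, M+2 0.4068, M+4 0.2313, M+6 0.0658, M+8 0.0093, M+10 0.0005. Base peak = M+2.
P(M+2) = C(5,1) × 0.77863^4 × 0.22137^1 = 5 × 0.36755686 × 0.22137 = 0.406830 (base)
P(M+10) = C(5,5) × 0.77863^0 × 0.22137^5 = 1 × 1.0000 × 0.00053161 = 0.000532
Relative intensity = 0.000532 / 0.406830 × 100 = 0.13

0.13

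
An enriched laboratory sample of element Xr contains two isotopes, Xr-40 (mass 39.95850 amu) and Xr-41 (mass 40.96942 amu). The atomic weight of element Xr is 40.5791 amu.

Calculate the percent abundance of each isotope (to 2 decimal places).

Let x be the fractional abundance of Xr-40; then Xr-41 has abundance 1 − x.
39.95850·x + 40.96942·(1 − x) = 40.5791
(39.95850 − 40.96942)·x = 40.5791 − 40.96942
x = -0.39032 / -1.01092 = 0.38610 → 38.61% Xr-40, 61.39% Xr-41.

Xr-40: 38.61%, Xr-41: 61.39%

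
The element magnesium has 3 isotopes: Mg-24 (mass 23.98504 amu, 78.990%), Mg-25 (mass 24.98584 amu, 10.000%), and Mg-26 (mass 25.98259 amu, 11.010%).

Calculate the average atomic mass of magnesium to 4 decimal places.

The abundance-weighted mean is 0.78990 × 23.98504 + 0.10000 × 24.98584 + 0.11010 × 25.98259
= 18.945783 + 2.498584 + 2.860683 = 24.305050 amu

24.3051 amu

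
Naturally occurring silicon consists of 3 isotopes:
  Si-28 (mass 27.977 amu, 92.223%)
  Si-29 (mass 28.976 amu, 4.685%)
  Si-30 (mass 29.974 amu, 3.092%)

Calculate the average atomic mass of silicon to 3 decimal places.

Weight each isotope mass by its fractional abundance: 0.92223 × 27.977 + 0.04685 × 28.976 + 0.03092 × 29.974
= 25.8012 + 1.3575 + 0.9268 = 28.0855 amu

28.086 amu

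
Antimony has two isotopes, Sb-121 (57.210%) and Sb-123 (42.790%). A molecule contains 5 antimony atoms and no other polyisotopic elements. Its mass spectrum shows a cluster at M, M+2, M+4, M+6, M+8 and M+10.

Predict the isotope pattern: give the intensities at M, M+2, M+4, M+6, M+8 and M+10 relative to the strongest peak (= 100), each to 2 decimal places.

17.88 : 66.85 : 100.00 : 74.79 : 27.97 : 4.18

The 5 Sb atoms are independent, so intensities follow the terms of (0.57210 + 0.42790)^5.
P(M) = 0.57210^5 = 0.061286
P(M+2) = 5 × 0.57210^4 × 0.42790^1 = 0.229192
P(M+4) = 10 × 0.57210^3 × 0.42790^2 = 0.342847
P(M+6) = 10 × 0.57210^2 × 0.42790^3 = 0.256431
P(M+8) = 5 × 0.57210^1 × 0.42790^4 = 0.095898
P(M+10) = 0.42790^5 = 0.014345
The M+4 peak is largest (0.342847); scaling to 100 gives 17.88 : 66.85 : 100.00 : 74.79 : 27.97 : 4.18.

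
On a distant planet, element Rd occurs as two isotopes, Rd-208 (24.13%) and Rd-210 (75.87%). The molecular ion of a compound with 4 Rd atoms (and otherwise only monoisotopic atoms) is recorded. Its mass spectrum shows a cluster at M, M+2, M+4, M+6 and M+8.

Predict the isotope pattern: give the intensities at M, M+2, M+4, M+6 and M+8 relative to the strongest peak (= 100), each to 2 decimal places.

0.80 : 10.12 : 47.71 : 100.00 : 78.61

Each Rd atom is independently Rd-208 (p = 0.2413) or Rd-210 (q = 0.7587); the cluster is the binomial expansion (p + q)^4.
P(M) = 0.2413^4 = 0.003390
P(M+2) = 4 × 0.2413^3 × 0.7587^1 = 0.042639
P(M+4) = 6 × 0.2413^2 × 0.7587^2 = 0.201097
P(M+6) = 4 × 0.2413^1 × 0.7587^3 = 0.421529
P(M+8) = 0.7587^4 = 0.331345
The M+6 peak is largest (0.421529); scaling to 100 gives 0.80 : 10.12 : 47.71 : 100.00 : 78.61.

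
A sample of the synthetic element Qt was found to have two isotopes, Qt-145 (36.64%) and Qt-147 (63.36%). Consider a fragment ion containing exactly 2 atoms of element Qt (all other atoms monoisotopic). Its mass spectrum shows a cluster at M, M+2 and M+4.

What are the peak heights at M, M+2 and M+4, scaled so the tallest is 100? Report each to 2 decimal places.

The 2 Qt atoms are independent, so intensities follow the terms of (0.3664 + 0.6336)^2.
P(M) = 0.3664^2 = 0.134249
P(M+2) = 2 × 0.3664^1 × 0.6336^1 = 0.464302
P(M+4) = 0.6336^2 = 0.401449
The M+2 peak is largest (0.464302); scaling to 100 gives 28.91 : 100.00 : 86.46.

28.91 : 100.00 : 86.46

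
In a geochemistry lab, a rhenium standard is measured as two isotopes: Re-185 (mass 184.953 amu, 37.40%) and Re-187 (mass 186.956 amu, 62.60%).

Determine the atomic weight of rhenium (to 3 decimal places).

186.207 amu

Weight each isotope mass by its fractional abundance: 0.3740 × 184.953 + 0.6260 × 186.956
= 69.1724 + 117.0345 = 186.2069 amu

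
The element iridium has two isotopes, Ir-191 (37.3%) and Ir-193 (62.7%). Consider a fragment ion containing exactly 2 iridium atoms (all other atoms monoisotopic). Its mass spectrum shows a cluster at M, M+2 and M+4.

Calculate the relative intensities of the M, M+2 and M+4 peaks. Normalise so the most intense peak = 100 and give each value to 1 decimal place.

29.7 : 100.0 : 84.0

The 2 Ir atoms are independent, so intensities follow the terms of (0.373 + 0.627)^2.
P(M) = 0.373^2 = 0.139129
P(M+2) = 2 × 0.373^1 × 0.627^1 = 0.467742
P(M+4) = 0.627^2 = 0.393129
The M+2 peak is largest (0.467742); scaling to 100 gives 29.7 : 100.0 : 84.0.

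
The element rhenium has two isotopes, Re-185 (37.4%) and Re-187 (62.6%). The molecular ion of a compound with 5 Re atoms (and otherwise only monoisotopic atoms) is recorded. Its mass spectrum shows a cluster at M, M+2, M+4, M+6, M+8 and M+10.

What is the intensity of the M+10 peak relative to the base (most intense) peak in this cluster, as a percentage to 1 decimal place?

Term probabilities: M 0.0073, M+2 0.0612, M+4 0.2050, M+6 0.3431, M+8 0.2872, M+10 0.0961. Base peak = M+6.
P(M+6) = C(5,3) × 0.374^2 × 0.626^3 = 10 × 0.139876 × 0.24531438 = 0.343136 (base)
P(M+10) = C(5,5) × 0.374^0 × 0.626^5 = 1 × 1.0000 × 0.09613282 = 0.096133
Relative intensity = 0.096133 / 0.343136 × 100 = 28.0

28.0%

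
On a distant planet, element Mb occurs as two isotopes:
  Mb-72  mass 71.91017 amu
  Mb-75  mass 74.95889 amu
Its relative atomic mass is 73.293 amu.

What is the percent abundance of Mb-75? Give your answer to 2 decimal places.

Let x be the fractional abundance of Mb-72; then Mb-75 has abundance 1 − x.
71.91017·x + 74.95889·(1 − x) = 73.293
(71.91017 − 74.95889)·x = 73.293 − 74.95889
x = -1.66589 / -3.04872 = 0.54642 → 54.64% Mb-72, 45.36% Mb-75.

45.36%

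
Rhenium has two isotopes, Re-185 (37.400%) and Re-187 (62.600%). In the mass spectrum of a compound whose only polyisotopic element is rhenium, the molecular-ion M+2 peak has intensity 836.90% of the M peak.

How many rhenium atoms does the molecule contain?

5

With n Re atoms, P(M+2)/P(M) = C(n,1)·p^(n−1)q / p^n = n·q/p = n · 0.62600/0.37400.
n = 8.3690 × 0.37400/0.62600 = 5.00 ≈ 5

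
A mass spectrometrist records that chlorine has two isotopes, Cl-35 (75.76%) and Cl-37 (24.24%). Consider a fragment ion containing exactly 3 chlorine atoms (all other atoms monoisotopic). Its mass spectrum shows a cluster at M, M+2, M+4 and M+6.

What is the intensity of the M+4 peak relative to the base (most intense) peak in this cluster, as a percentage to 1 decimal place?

30.7%

Binomial terms of (0.7576 + 0.2424)^3: M 0.4348, M+2 0.4174, M+4 0.1335, M+6 0.0142 → M is the base peak.
P(M) = C(3,0) × 0.7576^3 × 0.2424^0 = 1 × 0.4348304 × 1.0000 = 0.434830 (base)
P(M+4) = C(3,2) × 0.7576^1 × 0.2424^2 = 3 × 0.7576 × 0.05875776 = 0.133545
Relative intensity = 0.133545 / 0.434830 × 100 = 30.7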